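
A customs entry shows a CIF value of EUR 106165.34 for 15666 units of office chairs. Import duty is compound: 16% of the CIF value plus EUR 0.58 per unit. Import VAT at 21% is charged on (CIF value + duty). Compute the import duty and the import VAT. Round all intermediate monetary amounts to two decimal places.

Import duty: EUR 26072.73; import VAT: EUR 27769.99

Ad valorem component: 106165.34 × 16% = 16986.45
Specific component: 15666 × 0.58 = 9086.28
Import duty = 16986.45 + 9086.28 = 26072.73
VAT base = CIF + duty = 106165.34 + 26072.73 = 132238.07
Import VAT = 132238.07 × 21% = 27769.99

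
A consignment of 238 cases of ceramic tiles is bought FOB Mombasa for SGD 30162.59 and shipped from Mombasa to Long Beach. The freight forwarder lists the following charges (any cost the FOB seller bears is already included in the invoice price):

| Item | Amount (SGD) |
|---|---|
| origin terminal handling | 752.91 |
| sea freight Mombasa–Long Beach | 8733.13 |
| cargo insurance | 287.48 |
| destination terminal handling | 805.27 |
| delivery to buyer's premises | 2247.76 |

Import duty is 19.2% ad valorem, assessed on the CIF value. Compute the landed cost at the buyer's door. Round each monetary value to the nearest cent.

FOB: the seller bears costs until goods are on board at the origin port; the buyer bears freight, insurance and all costs thereafter.
Already in the invoice (seller's account under FOB): origin terminal — exclude.
CIF value = FOB price + freight + insurance = 30162.59 + 8733.13 + 287.48 = 39183.20
Import duty = 39183.20 × 19.2% = 7523.17
Buyer bears: freight 8733.13 + insurance 287.48 + destination terminal 805.27 + delivery 2247.76 + duty 7523.17 = 19596.81
Landed cost = invoice 30162.59 + 19596.81 = 49759.40

Total landed cost: SGD 49759.40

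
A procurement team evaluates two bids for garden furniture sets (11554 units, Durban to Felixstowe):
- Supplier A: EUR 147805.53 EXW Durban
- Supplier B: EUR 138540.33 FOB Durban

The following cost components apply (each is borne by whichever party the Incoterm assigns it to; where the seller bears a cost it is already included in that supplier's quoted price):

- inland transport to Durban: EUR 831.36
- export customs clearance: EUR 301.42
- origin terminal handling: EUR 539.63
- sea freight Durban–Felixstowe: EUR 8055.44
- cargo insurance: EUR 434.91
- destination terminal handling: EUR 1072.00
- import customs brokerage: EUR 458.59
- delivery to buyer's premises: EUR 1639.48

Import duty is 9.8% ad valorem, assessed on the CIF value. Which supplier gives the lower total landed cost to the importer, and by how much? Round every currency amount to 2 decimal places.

Supplier B is cheaper by EUR 12009.49

Supplier A (EXW):
CIF value = EXW price + inland to port + export clearance + origin terminal + freight + insurance = 147805.53 + 831.36 + 301.42 + 539.63 + 8055.44 + 434.91 = 157968.29
Import duty = 157968.29 × 9.8% = 15480.89
Buyer bears (A): 831.36 + 301.42 + 539.63 + 8055.44 + 434.91 + 1072.00 + 458.59 + 1639.48 = 13332.83
Landed cost (A) = invoice 147805.53 + 13332.83 + duty 15480.89 = 176619.25
Supplier B (FOB):
CIF value = FOB price + freight + insurance = 138540.33 + 8055.44 + 434.91 = 147030.68
Import duty = 147030.68 × 9.8% = 14409.01
Buyer bears (B): 8055.44 + 434.91 + 1072.00 + 458.59 + 1639.48 = 11660.42
Landed cost (B) = invoice 138540.33 + 11660.42 + duty 14409.01 = 164609.76
Difference = |176619.25 − 164609.76| = 12009.49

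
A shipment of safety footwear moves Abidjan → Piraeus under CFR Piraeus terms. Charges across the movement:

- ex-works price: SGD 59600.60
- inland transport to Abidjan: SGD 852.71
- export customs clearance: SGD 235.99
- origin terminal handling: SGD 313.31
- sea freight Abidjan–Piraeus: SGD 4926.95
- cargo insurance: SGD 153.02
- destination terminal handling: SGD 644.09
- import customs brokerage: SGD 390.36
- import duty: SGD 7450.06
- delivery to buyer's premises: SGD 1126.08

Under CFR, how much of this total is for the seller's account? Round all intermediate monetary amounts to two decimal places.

Seller's account: SGD 65929.56

CFR: the seller pays costs through ocean freight to the destination port, but not insurance.
Seller's account: goods 59600.60 + inland to port 852.71 + export clearance 235.99 + origin terminal 313.31 + freight 4926.95 = 65929.56
Buyer's account: insurance 153.02 + destination terminal 644.09 + brokerage 390.36 + duty 7450.06 + delivery 1126.08 = 9763.61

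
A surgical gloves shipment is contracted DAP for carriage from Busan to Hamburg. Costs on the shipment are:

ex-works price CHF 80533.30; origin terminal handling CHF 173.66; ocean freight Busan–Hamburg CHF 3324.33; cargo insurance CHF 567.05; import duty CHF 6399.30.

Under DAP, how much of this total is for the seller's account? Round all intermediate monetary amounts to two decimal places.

Seller's account: CHF 84598.34

DAP: the seller bears all costs to the named destination except import duty and clearance.
Seller's account: goods 80533.30 + origin terminal 173.66 + freight 3324.33 + insurance 567.05 = 84598.34
Buyer's account: duty 6399.30 = 6399.30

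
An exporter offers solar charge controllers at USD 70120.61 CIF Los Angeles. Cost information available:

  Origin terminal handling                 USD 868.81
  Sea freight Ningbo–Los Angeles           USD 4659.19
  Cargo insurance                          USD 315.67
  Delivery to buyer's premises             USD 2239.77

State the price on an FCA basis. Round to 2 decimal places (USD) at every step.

FCA price: USD 64276.94

Not relevant to the conversion: delivery — on the buyer under both terms; not part of either seller's price.
From CIF to FCA, the seller no longer bears: origin terminal, freight, insurance.
FCA price = 70120.61 − 868.81 − 4659.19 − 315.67 = 64276.94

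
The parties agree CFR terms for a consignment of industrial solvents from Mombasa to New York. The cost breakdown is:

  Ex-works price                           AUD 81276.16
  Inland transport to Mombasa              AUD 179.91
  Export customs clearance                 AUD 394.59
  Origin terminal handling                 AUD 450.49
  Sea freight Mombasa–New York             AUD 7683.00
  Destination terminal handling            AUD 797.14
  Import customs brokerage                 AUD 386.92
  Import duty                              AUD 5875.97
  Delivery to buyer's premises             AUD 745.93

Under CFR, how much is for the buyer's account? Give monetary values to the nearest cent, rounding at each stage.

CFR: the seller pays costs through ocean freight to the destination port, but not insurance.
Seller's account: goods 81276.16 + inland to port 179.91 + export clearance 394.59 + origin terminal 450.49 + freight 7683.00 = 89984.15
Buyer's account: destination terminal 797.14 + brokerage 386.92 + duty 5875.97 + delivery 745.93 = 7805.96

Buyer's account: AUD 7805.96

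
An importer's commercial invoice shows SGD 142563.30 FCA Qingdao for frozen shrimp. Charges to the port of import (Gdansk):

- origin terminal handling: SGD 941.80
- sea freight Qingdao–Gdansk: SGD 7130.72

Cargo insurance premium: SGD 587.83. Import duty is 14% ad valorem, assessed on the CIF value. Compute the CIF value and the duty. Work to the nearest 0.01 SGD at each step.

CIF value: SGD 151223.65; import duty: SGD 21171.31

CIF = FCA price + pre-shipment costs + freight + insurance
CIF = 142563.30 + 941.80 + 7130.72 + 587.83 = 151223.65
Import duty = 151223.65 × 14% = 21171.31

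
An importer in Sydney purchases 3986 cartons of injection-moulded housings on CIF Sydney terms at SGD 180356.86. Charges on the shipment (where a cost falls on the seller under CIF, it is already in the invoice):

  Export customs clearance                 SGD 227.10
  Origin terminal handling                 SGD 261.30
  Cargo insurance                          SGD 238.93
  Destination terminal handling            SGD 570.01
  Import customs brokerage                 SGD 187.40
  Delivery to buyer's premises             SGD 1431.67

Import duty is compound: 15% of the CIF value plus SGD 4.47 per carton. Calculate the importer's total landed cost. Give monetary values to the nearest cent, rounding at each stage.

Total landed cost: SGD 227416.89

CIF: the seller pays costs through ocean freight and marine insurance to the destination port.
Already in the invoice (seller's account under CIF): export clearance, origin terminal, insurance — exclude.
The CIF price already equals the CIF value: 180356.86
Ad valorem component: 180356.86 × 15% = 27053.53
Specific component: 3986 × 4.47 = 17817.42
Import duty = 27053.53 + 17817.42 = 44870.95
Buyer bears: destination terminal 570.01 + brokerage 187.40 + delivery 1431.67 + duty 44870.95 = 47060.03
Landed cost = invoice 180356.86 + 47060.03 = 227416.89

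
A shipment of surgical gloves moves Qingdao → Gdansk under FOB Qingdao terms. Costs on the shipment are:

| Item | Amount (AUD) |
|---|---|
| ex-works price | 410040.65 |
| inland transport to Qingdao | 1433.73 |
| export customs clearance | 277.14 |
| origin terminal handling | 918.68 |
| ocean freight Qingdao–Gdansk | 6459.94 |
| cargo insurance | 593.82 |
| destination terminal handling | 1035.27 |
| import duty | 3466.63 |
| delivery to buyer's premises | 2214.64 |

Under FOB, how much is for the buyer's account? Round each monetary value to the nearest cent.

FOB: the seller bears costs until goods are on board at the origin port; the buyer bears freight, insurance and all costs thereafter.
Seller's account: goods 410040.65 + inland to port 1433.73 + export clearance 277.14 + origin terminal 918.68 = 412670.20
Buyer's account: freight 6459.94 + insurance 593.82 + destination terminal 1035.27 + duty 3466.63 + delivery 2214.64 = 13770.30

Buyer's account: AUD 13770.30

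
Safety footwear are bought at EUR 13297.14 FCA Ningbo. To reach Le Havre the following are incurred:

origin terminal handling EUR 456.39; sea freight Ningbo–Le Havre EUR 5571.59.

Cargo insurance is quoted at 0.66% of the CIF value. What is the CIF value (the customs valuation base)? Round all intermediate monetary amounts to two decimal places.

Let C be the CIF value. C = FCA price + pre-shipment costs + freight + 0.66% × C
C − 0.66% × C = 13297.14 + 456.39 + 5571.59
0.9934 × C = 19325.12
C = 19325.12 / 0.9934 = 19453.51
Insurance premium = 0.66% × 19453.51 = 128.39

CIF value: EUR 19453.51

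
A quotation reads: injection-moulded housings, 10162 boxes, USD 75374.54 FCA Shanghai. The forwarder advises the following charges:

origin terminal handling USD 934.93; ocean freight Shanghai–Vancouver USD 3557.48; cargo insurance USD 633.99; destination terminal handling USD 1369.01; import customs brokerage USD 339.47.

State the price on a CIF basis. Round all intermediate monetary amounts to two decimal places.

CIF price: USD 80500.94

Not relevant to the conversion: destination terminal, brokerage — on the buyer under both terms; not part of either seller's price.
From FCA to CIF, the seller additionally bears: origin terminal, freight, insurance.
CIF price = 75374.54 + 934.93 + 3557.48 + 633.99 = 80500.94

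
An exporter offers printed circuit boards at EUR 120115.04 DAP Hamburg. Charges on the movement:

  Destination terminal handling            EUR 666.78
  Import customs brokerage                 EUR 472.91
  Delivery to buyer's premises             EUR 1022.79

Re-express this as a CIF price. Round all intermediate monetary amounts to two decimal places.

CIF price: EUR 118425.47

Not relevant to the conversion: brokerage — on the buyer under both terms; not part of either seller's price.
From DAP to CIF, the seller no longer bears: destination terminal, delivery.
CIF price = 120115.04 − 666.78 − 1022.79 = 118425.47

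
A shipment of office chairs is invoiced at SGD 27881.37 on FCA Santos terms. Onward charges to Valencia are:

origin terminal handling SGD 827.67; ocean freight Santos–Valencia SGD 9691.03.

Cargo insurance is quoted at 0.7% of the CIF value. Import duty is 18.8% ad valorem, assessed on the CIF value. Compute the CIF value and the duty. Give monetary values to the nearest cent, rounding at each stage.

CIF value: SGD 38670.77; import duty: SGD 7270.10

Let C be the CIF value. C = FCA price + pre-shipment costs + freight + 0.7% × C
C − 0.7% × C = 27881.37 + 827.67 + 9691.03
0.993 × C = 38400.07
C = 38400.07 / 0.993 = 38670.77
Insurance premium = 0.7% × 38670.77 = 270.70
Import duty = 38670.77 × 18.8% = 7270.10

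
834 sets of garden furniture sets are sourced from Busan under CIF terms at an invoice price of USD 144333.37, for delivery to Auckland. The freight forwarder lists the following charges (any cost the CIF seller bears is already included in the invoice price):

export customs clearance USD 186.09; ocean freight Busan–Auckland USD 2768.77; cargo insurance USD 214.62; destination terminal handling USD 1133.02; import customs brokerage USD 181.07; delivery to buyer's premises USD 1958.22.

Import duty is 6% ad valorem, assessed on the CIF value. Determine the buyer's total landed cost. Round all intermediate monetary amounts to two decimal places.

Total landed cost: USD 156265.68

CIF: the seller pays costs through ocean freight and marine insurance to the destination port.
Already in the invoice (seller's account under CIF): export clearance, freight, insurance — exclude.
The CIF price already equals the CIF value: 144333.37
Import duty = 144333.37 × 6% = 8660.00
Buyer bears: destination terminal 1133.02 + brokerage 181.07 + delivery 1958.22 + duty 8660.00 = 11932.31
Landed cost = invoice 144333.37 + 11932.31 = 156265.68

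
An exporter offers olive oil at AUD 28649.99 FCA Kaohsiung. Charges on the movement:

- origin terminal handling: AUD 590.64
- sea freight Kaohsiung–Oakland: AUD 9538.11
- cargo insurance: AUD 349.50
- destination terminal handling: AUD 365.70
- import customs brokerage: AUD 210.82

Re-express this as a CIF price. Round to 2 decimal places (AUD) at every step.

CIF price: AUD 39128.24

Not relevant to the conversion: destination terminal, brokerage — on the buyer under both terms; not part of either seller's price.
From FCA to CIF, the seller additionally bears: origin terminal, freight, insurance.
CIF price = 28649.99 + 590.64 + 9538.11 + 349.50 = 39128.24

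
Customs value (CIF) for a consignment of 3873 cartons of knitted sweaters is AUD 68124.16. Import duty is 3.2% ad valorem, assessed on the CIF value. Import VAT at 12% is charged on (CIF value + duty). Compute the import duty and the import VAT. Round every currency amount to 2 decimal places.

Import duty = 68124.16 × 3.2% = 2179.97
VAT base = CIF + duty = 68124.16 + 2179.97 = 70304.13
Import VAT = 70304.13 × 12% = 8436.50

Import duty: AUD 2179.97; import VAT: AUD 8436.50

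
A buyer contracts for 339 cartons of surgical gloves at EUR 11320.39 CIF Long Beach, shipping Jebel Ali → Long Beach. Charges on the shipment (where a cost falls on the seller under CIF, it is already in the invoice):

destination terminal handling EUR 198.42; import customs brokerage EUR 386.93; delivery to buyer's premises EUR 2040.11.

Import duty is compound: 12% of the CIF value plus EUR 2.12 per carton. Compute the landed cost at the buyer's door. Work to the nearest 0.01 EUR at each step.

CIF: the seller pays costs through ocean freight and marine insurance to the destination port.
The CIF price already equals the CIF value: 11320.39
Ad valorem component: 11320.39 × 12% = 1358.45
Specific component: 339 × 2.12 = 718.68
Import duty = 1358.45 + 718.68 = 2077.13
Buyer bears: destination terminal 198.42 + brokerage 386.93 + delivery 2040.11 + duty 2077.13 = 4702.59
Landed cost = invoice 11320.39 + 4702.59 = 16022.98

Total landed cost: EUR 16022.98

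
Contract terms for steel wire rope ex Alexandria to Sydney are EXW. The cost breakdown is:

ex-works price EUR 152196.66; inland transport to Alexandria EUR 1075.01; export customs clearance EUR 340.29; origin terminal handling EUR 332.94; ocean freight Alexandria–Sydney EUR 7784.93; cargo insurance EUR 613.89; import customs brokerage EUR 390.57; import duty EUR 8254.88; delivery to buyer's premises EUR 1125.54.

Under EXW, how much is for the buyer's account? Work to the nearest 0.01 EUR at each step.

EXW: the seller makes goods available at their premises; the buyer bears all onward costs.
Seller's account: goods 152196.66 = 152196.66
Buyer's account: inland to port 1075.01 + export clearance 340.29 + origin terminal 332.94 + freight 7784.93 + insurance 613.89 + brokerage 390.57 + duty 8254.88 + delivery 1125.54 = 19918.05

Buyer's account: EUR 19918.05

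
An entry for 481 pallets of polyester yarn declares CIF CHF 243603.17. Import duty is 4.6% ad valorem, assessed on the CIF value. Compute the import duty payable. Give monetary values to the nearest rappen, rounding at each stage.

Import duty: CHF 11205.75

Import duty = 243603.17 × 4.6% = 11205.75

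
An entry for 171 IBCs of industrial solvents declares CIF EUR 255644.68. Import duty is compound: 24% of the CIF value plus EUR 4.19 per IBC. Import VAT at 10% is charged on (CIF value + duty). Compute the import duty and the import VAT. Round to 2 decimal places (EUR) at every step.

Import duty: EUR 62071.21; import VAT: EUR 31771.59

Ad valorem component: 255644.68 × 24% = 61354.72
Specific component: 171 × 4.19 = 716.49
Import duty = 61354.72 + 716.49 = 62071.21
VAT base = CIF + duty = 255644.68 + 62071.21 = 317715.89
Import VAT = 317715.89 × 10% = 31771.59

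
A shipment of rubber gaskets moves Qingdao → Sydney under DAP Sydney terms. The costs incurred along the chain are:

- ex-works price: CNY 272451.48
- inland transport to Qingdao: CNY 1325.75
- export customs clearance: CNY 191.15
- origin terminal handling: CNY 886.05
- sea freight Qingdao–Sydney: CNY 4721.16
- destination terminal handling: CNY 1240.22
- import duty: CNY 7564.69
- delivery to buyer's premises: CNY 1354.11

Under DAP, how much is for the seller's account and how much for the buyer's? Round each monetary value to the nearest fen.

DAP: the seller bears all costs to the named destination except import duty and clearance.
Seller's account: goods 272451.48 + inland to port 1325.75 + export clearance 191.15 + origin terminal 886.05 + freight 4721.16 + destination terminal 1240.22 + delivery 1354.11 = 282169.92
Buyer's account: duty 7564.69 = 7564.69

Seller: CNY 282169.92; buyer: CNY 7564.69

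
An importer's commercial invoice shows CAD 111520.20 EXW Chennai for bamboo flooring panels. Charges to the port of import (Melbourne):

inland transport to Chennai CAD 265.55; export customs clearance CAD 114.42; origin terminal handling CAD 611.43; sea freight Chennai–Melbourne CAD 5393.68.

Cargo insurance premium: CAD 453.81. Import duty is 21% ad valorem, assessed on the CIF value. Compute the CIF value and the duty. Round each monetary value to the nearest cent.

CIF value: CAD 118359.09; import duty: CAD 24855.41

CIF = EXW price + pre-shipment costs + freight + insurance
CIF = 111520.20 + 265.55 + 114.42 + 611.43 + 5393.68 + 453.81 = 118359.09
Import duty = 118359.09 × 21% = 24855.41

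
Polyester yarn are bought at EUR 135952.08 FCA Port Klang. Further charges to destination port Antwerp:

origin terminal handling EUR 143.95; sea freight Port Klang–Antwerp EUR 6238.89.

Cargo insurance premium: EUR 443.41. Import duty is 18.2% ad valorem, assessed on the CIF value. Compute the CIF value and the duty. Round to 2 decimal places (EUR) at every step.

CIF = FCA price + pre-shipment costs + freight + insurance
CIF = 135952.08 + 143.95 + 6238.89 + 443.41 = 142778.33
Import duty = 142778.33 × 18.2% = 25985.66

CIF value: EUR 142778.33; import duty: EUR 25985.66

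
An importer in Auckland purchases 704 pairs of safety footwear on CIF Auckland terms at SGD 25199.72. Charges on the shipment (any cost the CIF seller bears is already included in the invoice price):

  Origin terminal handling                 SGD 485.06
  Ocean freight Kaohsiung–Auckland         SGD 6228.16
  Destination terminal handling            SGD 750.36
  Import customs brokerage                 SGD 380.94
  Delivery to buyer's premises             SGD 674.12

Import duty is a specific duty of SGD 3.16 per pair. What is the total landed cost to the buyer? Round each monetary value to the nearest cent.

Total landed cost: SGD 29229.78

CIF: the seller pays costs through ocean freight and marine insurance to the destination port.
Already in the invoice (seller's account under CIF): origin terminal, freight — exclude.
The CIF price already equals the CIF value: 25199.72
Import duty = 704 × 3.16 = 2224.64
Buyer bears: destination terminal 750.36 + brokerage 380.94 + delivery 674.12 + duty 2224.64 = 4030.06
Landed cost = invoice 25199.72 + 4030.06 = 29229.78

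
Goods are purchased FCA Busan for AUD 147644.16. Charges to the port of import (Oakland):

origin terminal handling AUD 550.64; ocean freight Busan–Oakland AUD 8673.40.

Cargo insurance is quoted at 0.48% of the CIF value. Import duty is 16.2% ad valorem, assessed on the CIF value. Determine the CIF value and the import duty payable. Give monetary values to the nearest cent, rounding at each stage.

Let C be the CIF value. C = FCA price + pre-shipment costs + freight + 0.48% × C
C − 0.48% × C = 147644.16 + 550.64 + 8673.40
0.9952 × C = 156868.20
C = 156868.20 / 0.9952 = 157624.80
Insurance premium = 0.48% × 157624.80 = 756.60
Import duty = 157624.80 × 16.2% = 25535.22

CIF value: AUD 157624.80; import duty: AUD 25535.22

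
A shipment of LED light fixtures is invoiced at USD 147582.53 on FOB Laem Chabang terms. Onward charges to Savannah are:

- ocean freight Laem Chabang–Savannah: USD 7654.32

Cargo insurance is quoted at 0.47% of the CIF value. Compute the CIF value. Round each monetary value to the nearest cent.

CIF value: USD 155969.91

Let C be the CIF value. C = FOB price + freight + 0.47% × C
C − 0.47% × C = 147582.53 + 7654.32
0.9953 × C = 155236.85
C = 155236.85 / 0.9953 = 155969.91
Insurance premium = 0.47% × 155969.91 = 733.06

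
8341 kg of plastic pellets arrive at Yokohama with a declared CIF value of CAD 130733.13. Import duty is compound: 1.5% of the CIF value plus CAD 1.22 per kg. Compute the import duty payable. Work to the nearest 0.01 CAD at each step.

Import duty: CAD 12137.02

Ad valorem component: 130733.13 × 1.5% = 1961.00
Specific component: 8341 × 1.22 = 10176.02
Import duty = 1961.00 + 10176.02 = 12137.02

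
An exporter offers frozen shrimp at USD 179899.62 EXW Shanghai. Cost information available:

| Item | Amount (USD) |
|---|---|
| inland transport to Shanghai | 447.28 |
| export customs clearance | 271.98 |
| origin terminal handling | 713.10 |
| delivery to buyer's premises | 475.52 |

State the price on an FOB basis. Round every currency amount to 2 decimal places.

Not relevant to the conversion: delivery — on the buyer under both terms; not part of either seller's price.
From EXW to FOB, the seller additionally bears: inland to port, export clearance, origin terminal.
FOB price = 179899.62 + 447.28 + 271.98 + 713.10 = 181331.98

FOB price: USD 181331.98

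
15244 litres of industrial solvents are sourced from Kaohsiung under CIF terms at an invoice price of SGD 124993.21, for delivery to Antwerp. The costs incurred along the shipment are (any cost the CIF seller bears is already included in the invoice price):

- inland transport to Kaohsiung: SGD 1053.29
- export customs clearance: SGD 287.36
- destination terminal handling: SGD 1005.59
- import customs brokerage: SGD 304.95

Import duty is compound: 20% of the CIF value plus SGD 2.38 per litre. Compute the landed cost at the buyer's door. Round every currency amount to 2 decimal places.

CIF: the seller pays costs through ocean freight and marine insurance to the destination port.
Already in the invoice (seller's account under CIF): inland to port, export clearance — exclude.
The CIF price already equals the CIF value: 124993.21
Ad valorem component: 124993.21 × 20% = 24998.64
Specific component: 15244 × 2.38 = 36280.72
Import duty = 24998.64 + 36280.72 = 61279.36
Buyer bears: destination terminal 1005.59 + brokerage 304.95 + duty 61279.36 = 62589.90
Landed cost = invoice 124993.21 + 62589.90 = 187583.11

Total landed cost: SGD 187583.11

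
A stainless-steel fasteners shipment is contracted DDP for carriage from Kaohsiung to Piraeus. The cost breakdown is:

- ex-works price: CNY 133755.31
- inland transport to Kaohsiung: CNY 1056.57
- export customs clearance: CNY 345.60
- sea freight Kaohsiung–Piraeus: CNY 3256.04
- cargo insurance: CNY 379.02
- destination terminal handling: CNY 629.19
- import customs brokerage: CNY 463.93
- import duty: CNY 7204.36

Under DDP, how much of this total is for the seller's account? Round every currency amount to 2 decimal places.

DDP: the seller bears all costs including import duty.
Seller's account: goods 133755.31 + inland to port 1056.57 + export clearance 345.60 + freight 3256.04 + insurance 379.02 + destination terminal 629.19 + brokerage 463.93 + duty 7204.36 = 147090.02
Buyer's account: 0.00

Seller's account: CNY 147090.02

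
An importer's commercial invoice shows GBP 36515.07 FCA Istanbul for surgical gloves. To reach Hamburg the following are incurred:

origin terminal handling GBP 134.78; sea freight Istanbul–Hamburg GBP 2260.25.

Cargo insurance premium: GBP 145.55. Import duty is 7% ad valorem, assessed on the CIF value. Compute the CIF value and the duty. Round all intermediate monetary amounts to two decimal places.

CIF value: GBP 39055.65; import duty: GBP 2733.90

CIF = FCA price + pre-shipment costs + freight + insurance
CIF = 36515.07 + 134.78 + 2260.25 + 145.55 = 39055.65
Import duty = 39055.65 × 7% = 2733.90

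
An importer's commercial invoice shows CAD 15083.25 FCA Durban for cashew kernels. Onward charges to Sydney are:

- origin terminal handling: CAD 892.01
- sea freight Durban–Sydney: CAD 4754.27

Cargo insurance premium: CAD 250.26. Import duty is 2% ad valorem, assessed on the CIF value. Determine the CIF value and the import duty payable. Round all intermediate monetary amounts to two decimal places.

CIF = FCA price + pre-shipment costs + freight + insurance
CIF = 15083.25 + 892.01 + 4754.27 + 250.26 = 20979.79
Import duty = 20979.79 × 2% = 419.60

CIF value: CAD 20979.79; import duty: CAD 419.60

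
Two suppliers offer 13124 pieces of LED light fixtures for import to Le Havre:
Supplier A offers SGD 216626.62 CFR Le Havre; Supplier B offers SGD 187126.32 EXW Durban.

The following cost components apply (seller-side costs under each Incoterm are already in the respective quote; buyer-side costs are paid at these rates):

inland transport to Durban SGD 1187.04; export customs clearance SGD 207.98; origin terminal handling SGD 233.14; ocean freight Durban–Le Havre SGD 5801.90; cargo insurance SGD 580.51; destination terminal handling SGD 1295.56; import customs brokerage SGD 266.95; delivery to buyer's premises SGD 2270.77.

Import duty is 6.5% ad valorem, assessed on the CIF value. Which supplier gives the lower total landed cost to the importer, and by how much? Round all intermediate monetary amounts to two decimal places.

Supplier A (CFR):
CIF value = CFR price + insurance = 216626.62 + 580.51 = 217207.13
Import duty = 217207.13 × 6.5% = 14118.46
Buyer bears (A): 580.51 + 1295.56 + 266.95 + 2270.77 = 4413.79
Landed cost (A) = invoice 216626.62 + 4413.79 + duty 14118.46 = 235158.87
Supplier B (EXW):
CIF value = EXW price + inland to port + export clearance + origin terminal + freight + insurance = 187126.32 + 1187.04 + 207.98 + 233.14 + 5801.90 + 580.51 = 195136.89
Import duty = 195136.89 × 6.5% = 12683.90
Buyer bears (B): 1187.04 + 207.98 + 233.14 + 5801.90 + 580.51 + 1295.56 + 266.95 + 2270.77 = 11843.85
Landed cost (B) = invoice 187126.32 + 11843.85 + duty 12683.90 = 211654.07
Difference = |235158.87 − 211654.07| = 23504.80

Supplier B is cheaper by SGD 23504.80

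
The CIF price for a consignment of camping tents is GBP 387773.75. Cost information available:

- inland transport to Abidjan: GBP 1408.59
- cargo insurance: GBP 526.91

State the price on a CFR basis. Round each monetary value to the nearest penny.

Not relevant to the conversion: inland to port — on the seller under both CIF and CFR; already in the CIF price and stays in the CFR price.
From CIF to CFR, the seller no longer bears: insurance.
CFR price = 387773.75 − 526.91 = 387246.84

CFR price: GBP 387246.84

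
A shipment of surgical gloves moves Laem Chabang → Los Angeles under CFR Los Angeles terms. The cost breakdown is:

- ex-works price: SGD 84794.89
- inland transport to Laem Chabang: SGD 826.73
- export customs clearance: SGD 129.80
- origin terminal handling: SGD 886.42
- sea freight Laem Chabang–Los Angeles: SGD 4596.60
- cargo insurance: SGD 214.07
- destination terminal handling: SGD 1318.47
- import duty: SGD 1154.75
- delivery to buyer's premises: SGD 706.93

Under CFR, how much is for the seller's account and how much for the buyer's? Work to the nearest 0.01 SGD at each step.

CFR: the seller pays costs through ocean freight to the destination port, but not insurance.
Seller's account: goods 84794.89 + inland to port 826.73 + export clearance 129.80 + origin terminal 886.42 + freight 4596.60 = 91234.44
Buyer's account: insurance 214.07 + destination terminal 1318.47 + duty 1154.75 + delivery 706.93 = 3394.22

Seller: SGD 91234.44; buyer: SGD 3394.22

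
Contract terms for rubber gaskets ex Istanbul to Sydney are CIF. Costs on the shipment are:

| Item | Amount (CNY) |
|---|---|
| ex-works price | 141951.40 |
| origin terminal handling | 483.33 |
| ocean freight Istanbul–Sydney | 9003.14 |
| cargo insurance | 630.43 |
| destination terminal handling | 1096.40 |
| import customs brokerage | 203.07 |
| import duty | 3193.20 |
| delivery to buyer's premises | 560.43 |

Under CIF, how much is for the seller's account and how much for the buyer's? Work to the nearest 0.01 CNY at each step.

CIF: the seller pays costs through ocean freight and marine insurance to the destination port.
Seller's account: goods 141951.40 + origin terminal 483.33 + freight 9003.14 + insurance 630.43 = 152068.30
Buyer's account: destination terminal 1096.40 + brokerage 203.07 + duty 3193.20 + delivery 560.43 = 5053.10

Seller: CNY 152068.30; buyer: CNY 5053.10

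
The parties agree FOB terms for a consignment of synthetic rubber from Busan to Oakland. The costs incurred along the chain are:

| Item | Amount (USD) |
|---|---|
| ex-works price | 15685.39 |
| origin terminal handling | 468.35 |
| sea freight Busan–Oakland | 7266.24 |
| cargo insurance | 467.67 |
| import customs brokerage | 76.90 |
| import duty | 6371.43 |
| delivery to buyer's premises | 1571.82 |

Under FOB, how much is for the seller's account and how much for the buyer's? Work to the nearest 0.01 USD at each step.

Seller: USD 16153.74; buyer: USD 15754.06

FOB: the seller bears costs until goods are on board at the origin port; the buyer bears freight, insurance and all costs thereafter.
Seller's account: goods 15685.39 + origin terminal 468.35 = 16153.74
Buyer's account: freight 7266.24 + insurance 467.67 + brokerage 76.90 + duty 6371.43 + delivery 1571.82 = 15754.06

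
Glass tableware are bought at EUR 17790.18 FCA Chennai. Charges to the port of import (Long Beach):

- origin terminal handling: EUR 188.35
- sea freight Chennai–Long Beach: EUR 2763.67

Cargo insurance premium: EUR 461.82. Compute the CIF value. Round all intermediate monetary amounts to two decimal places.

CIF value: EUR 21204.02

CIF = FCA price + pre-shipment costs + freight + insurance
CIF = 17790.18 + 188.35 + 2763.67 + 461.82 = 21204.02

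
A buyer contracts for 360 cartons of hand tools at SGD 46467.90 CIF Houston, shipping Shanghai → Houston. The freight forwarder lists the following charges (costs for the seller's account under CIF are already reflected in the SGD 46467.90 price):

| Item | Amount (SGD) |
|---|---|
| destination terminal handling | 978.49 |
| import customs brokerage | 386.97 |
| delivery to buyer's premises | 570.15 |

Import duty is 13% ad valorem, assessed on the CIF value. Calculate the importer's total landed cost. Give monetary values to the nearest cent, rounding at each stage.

Total landed cost: SGD 54444.34

CIF: the seller pays costs through ocean freight and marine insurance to the destination port.
The CIF price already equals the CIF value: 46467.90
Import duty = 46467.90 × 13% = 6040.83
Buyer bears: destination terminal 978.49 + brokerage 386.97 + delivery 570.15 + duty 6040.83 = 7976.44
Landed cost = invoice 46467.90 + 7976.44 = 54444.34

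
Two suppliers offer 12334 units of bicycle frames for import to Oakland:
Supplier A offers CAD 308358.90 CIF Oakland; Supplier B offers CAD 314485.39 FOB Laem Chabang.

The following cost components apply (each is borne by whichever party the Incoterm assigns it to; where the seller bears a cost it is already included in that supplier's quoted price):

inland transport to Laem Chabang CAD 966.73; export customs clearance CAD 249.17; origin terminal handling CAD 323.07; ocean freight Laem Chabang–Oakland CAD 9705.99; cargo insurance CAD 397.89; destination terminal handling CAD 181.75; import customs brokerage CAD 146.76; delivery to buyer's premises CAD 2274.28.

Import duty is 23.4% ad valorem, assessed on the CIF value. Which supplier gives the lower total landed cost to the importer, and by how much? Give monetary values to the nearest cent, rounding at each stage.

Supplier A (CIF):
The CIF price already equals the CIF value: 308358.90
Import duty = 308358.90 × 23.4% = 72155.98
Buyer bears (A): 181.75 + 146.76 + 2274.28 = 2602.79
Landed cost (A) = invoice 308358.90 + 2602.79 + duty 72155.98 = 383117.67
Supplier B (FOB):
CIF value = FOB price + freight + insurance = 314485.39 + 9705.99 + 397.89 = 324589.27
Import duty = 324589.27 × 23.4% = 75953.89
Buyer bears (B): 9705.99 + 397.89 + 181.75 + 146.76 + 2274.28 = 12706.67
Landed cost (B) = invoice 314485.39 + 12706.67 + duty 75953.89 = 403145.95
Difference = |383117.67 − 403145.95| = 20028.28

Supplier A is cheaper by CAD 20028.28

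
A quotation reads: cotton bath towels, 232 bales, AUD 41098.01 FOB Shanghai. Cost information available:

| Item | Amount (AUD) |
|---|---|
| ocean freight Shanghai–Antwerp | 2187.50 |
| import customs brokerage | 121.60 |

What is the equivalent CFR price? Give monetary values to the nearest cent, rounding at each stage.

Not relevant to the conversion: brokerage — on the buyer under both terms; not part of either seller's price.
From FOB to CFR, the seller additionally bears: freight.
CFR price = 41098.01 + 2187.50 = 43285.51

CFR price: AUD 43285.51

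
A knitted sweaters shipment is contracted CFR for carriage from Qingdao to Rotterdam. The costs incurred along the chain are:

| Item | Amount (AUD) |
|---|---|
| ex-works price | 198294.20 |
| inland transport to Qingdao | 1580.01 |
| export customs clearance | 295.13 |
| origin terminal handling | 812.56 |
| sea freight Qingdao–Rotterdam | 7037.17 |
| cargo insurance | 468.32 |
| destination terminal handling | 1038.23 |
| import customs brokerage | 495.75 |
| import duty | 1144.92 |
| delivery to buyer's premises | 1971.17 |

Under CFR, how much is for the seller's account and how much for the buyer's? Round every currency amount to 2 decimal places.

Seller: AUD 208019.07; buyer: AUD 5118.39

CFR: the seller pays costs through ocean freight to the destination port, but not insurance.
Seller's account: goods 198294.20 + inland to port 1580.01 + export clearance 295.13 + origin terminal 812.56 + freight 7037.17 = 208019.07
Buyer's account: insurance 468.32 + destination terminal 1038.23 + brokerage 495.75 + duty 1144.92 + delivery 1971.17 = 5118.39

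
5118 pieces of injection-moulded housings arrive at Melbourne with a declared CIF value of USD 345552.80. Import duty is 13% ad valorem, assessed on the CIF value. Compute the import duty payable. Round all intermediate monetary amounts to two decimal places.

Import duty: USD 44921.86

Import duty = 345552.80 × 13% = 44921.86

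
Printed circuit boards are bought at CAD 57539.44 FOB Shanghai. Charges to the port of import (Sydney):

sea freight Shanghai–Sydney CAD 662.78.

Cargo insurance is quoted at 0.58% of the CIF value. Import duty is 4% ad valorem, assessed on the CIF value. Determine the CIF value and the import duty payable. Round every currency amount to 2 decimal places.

CIF value: CAD 58541.76; import duty: CAD 2341.67

Let C be the CIF value. C = FOB price + freight + 0.58% × C
C − 0.58% × C = 57539.44 + 662.78
0.9942 × C = 58202.22
C = 58202.22 / 0.9942 = 58541.76
Insurance premium = 0.58% × 58541.76 = 339.54
Import duty = 58541.76 × 4% = 2341.67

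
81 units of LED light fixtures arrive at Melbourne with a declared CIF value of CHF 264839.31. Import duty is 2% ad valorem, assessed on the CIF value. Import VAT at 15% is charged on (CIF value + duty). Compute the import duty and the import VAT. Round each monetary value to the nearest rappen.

Import duty = 264839.31 × 2% = 5296.79
VAT base = CIF + duty = 264839.31 + 5296.79 = 270136.10
Import VAT = 270136.10 × 15% = 40520.42

Import duty: CHF 5296.79; import VAT: CHF 40520.42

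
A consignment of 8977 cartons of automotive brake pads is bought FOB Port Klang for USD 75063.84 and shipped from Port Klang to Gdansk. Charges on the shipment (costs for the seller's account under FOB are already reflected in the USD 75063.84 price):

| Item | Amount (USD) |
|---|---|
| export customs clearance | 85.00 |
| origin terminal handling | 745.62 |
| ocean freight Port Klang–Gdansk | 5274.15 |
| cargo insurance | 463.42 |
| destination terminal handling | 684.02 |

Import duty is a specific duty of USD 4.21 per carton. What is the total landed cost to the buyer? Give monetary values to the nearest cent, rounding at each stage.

FOB: the seller bears costs until goods are on board at the origin port; the buyer bears freight, insurance and all costs thereafter.
Already in the invoice (seller's account under FOB): export clearance, origin terminal — exclude.
CIF value = FOB price + freight + insurance = 75063.84 + 5274.15 + 463.42 = 80801.41
Import duty = 8977 × 4.21 = 37793.17
Buyer bears: freight 5274.15 + insurance 463.42 + destination terminal 684.02 + duty 37793.17 = 44214.76
Landed cost = invoice 75063.84 + 44214.76 = 119278.60

Total landed cost: USD 119278.60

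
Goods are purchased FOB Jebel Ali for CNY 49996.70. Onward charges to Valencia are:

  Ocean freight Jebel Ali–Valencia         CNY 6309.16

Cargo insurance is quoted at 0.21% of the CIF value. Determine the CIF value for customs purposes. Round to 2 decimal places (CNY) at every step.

CIF value: CNY 56424.35

Let C be the CIF value. C = FOB price + freight + 0.21% × C
C − 0.21% × C = 49996.70 + 6309.16
0.9979 × C = 56305.86
C = 56305.86 / 0.9979 = 56424.35
Insurance premium = 0.21% × 56424.35 = 118.49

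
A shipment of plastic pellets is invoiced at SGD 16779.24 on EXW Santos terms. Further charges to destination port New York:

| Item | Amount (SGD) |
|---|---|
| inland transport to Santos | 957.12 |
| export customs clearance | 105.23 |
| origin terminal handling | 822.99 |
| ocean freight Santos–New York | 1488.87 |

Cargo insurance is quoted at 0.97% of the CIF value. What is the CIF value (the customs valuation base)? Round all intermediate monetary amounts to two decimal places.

CIF value: SGD 20350.85

Let C be the CIF value. C = EXW price + pre-shipment costs + freight + 0.97% × C
C − 0.97% × C = 16779.24 + 957.12 + 105.23 + 822.99 + 1488.87
0.9903 × C = 20153.45
C = 20153.45 / 0.9903 = 20350.85
Insurance premium = 0.97% × 20350.85 = 197.40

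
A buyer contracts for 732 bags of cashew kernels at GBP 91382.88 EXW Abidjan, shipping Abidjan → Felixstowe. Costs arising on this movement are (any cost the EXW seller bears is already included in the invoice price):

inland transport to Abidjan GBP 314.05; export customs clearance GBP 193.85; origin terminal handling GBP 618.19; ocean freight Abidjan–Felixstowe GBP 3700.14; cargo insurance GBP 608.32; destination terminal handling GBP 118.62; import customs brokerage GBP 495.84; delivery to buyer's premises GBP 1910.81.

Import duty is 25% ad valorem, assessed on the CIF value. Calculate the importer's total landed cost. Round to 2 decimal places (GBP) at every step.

EXW: the seller makes goods available at their premises; the buyer bears all onward costs.
CIF value = EXW price + inland to port + export clearance + origin terminal + freight + insurance = 91382.88 + 314.05 + 193.85 + 618.19 + 3700.14 + 608.32 = 96817.43
Import duty = 96817.43 × 25% = 24204.36
Buyer bears: inland to port 314.05 + export clearance 193.85 + origin terminal 618.19 + freight 3700.14 + insurance 608.32 + destination terminal 118.62 + brokerage 495.84 + delivery 1910.81 + duty 24204.36 = 32164.18
Landed cost = invoice 91382.88 + 32164.18 = 123547.06

Total landed cost: GBP 123547.06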